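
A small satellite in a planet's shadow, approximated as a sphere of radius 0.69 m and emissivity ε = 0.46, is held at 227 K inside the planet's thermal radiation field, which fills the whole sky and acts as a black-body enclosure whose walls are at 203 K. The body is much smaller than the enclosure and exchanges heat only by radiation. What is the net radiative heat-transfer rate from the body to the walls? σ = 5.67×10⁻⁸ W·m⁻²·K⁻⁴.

P_net ≈ 149 W

For a small grey body in a large enclosure: P_net = εσA(T_body⁴ − T_wall⁴).
A = 4πr² = 5.983 m²; T_body⁴ − T_wall⁴ = 2.655×10⁹ − 1.698×10⁹ = 9.571×10⁸ K⁴.
|P_net| = 0.46·5.67×10⁻⁸·5.983·9.571×10⁸.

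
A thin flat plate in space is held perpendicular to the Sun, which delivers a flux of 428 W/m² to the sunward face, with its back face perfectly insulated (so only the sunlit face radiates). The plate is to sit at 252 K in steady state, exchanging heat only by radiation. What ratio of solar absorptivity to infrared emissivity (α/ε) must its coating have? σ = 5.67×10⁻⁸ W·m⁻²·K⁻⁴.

Balance: αS·A = εσ·1A·T⁴ ⇒ α/ε = σT⁴/S.
α/ε = 5.67×10⁻⁸·(252)⁴/428 = 5.67×10⁻⁸·4.033×10⁹/428.

α/ε ≈ 0.534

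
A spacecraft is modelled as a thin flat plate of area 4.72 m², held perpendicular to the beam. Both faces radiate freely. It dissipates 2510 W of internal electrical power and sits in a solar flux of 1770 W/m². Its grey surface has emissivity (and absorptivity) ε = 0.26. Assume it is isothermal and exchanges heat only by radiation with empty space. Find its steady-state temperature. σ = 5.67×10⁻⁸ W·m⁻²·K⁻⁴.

T ≈ 428 K

At steady state, absorbed solar power + internal power = radiated power.
Absorbed: α·S·A_cross = 0.26·1770·4.720 = 2172 W (cross-section A).
Total input = 2172 + 2510 = 4682 W.
Radiated: εσ·A_surf·T⁴ with A_surf = 2A = 9.440 m².
T⁴ = 4682/(0.26·5.67×10⁻⁸·9.440) = 3.364×10¹⁰ K⁴.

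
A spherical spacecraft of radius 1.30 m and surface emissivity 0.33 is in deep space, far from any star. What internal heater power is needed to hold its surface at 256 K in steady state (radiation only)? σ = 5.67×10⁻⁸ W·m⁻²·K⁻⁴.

P = εσ·4πr²·T⁴.
4πr² = 21.24 m²; T⁴ = 4.295×10⁹ K⁴.
P = 0.33·5.67×10⁻⁸·21.24·4.295×10⁹.

P ≈ 1710 W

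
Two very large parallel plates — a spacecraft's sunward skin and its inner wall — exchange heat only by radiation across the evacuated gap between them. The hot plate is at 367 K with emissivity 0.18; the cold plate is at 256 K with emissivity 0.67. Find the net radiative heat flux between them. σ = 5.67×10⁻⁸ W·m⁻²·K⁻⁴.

q ≈ 130 W/m²

For two infinite grey parallel plates, q = σ(T₁⁴ − T₂⁴)/(1/ε₁ + 1/ε₂ − 1).
T₁⁴ − T₂⁴ = 1.814×10¹⁰ − 4.295×10⁹ = 1.385×10¹⁰ K⁴.
1/ε₁ + 1/ε₂ − 1 = 5.556 + 1.493 − 1 = 6.048.
q = 5.67×10⁻⁸ × 1.385×10¹⁰ / 6.048.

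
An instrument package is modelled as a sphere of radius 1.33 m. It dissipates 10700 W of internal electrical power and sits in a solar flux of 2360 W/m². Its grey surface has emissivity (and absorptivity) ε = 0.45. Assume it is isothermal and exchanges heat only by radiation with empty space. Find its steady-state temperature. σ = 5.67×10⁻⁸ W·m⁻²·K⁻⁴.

T ≈ 414 K

At steady state, absorbed solar power + internal power = radiated power.
Absorbed: α·S·A_cross = 0.45·2360·5.557 = 5902 W (cross-section πr²).
Total input = 5902 + 10700 = 16600 W.
Radiated: εσ·A_surf·T⁴ with A_surf = 4πr² = 22.23 m².
T⁴ = 16600/(0.45·5.67×10⁻⁸·22.23) = 2.927×10¹⁰ K⁴.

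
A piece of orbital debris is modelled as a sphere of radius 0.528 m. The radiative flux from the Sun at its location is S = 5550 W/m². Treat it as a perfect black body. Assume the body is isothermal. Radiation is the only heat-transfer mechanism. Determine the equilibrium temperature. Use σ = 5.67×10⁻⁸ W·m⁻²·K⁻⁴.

At equilibrium, absorbed power = emitted power.
Absorbing cross-section = πr² = 0.8758 m²; emitting surface = 4πr² = 3.503 m² (ratio 4).
S·A_cross = εσ·A_surf·T⁴  ⇒  T⁴ = S/(4σ).
T⁴ = 1.00·5550/(4·5.67×10⁻⁸) = 2.447×10¹⁰ K⁴.
T = (2.447×10¹⁰)^(1/4).

T ≈ 396 K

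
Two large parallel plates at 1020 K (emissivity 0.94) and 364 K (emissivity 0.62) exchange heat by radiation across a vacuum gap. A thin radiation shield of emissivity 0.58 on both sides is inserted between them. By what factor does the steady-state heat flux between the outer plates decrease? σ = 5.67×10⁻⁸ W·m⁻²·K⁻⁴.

Without shield: q₀ = σΔ(T⁴)/(1/ε₁+1/ε₂−1) with denominator 1.677.
With shield the two gaps are in series; the resistances add: (1/ε₁+1/ε_s−1)+(1/ε_s+1/ε₂−1) = 1.788+2.337 = 4.125.
Heat-flux ratio q₀/q = 4.125/1.677.

factor ≈ 2.46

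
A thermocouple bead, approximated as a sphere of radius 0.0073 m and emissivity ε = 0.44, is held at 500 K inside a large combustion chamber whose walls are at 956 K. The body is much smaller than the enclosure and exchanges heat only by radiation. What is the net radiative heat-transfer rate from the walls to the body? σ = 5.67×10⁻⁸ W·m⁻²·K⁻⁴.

P_net ≈ 12.9 W

For a small grey body in a large enclosure: P_net = εσA(T_body⁴ − T_wall⁴).
A = 4πr² = 6.697×10⁻⁴ m²; T_body⁴ − T_wall⁴ = 6.250×10¹⁰ − 8.353×10¹¹ = -7.728×10¹¹ K⁴.
|P_net| = 0.44·5.67×10⁻⁸·6.697×10⁻⁴·7.728×10¹¹.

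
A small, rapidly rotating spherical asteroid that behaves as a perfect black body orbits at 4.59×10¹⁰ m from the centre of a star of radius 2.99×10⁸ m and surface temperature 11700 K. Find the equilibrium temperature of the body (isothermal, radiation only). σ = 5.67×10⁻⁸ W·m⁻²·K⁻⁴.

T ≈ 668 K

The star's surface emits σT_*⁴; at distance d the flux is S = σT_*⁴(R_*/d)².
S = 5.67×10⁻⁸·(11700)⁴·(2.99×10⁸/4.59×10¹⁰)² = 45090 W/m².
For an isothermal sphere T⁴ = (1−a)S/(4σ) = 1.988×10¹¹ K⁴.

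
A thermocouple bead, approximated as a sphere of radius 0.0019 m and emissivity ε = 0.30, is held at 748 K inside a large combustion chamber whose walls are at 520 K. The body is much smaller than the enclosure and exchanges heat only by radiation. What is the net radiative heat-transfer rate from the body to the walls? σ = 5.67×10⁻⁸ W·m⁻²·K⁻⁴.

P_net ≈ 0.185 W

For a small grey body in a large enclosure: P_net = εσA(T_body⁴ − T_wall⁴).
A = 4πr² = 4.536×10⁻⁵ m²; T_body⁴ − T_wall⁴ = 3.130×10¹¹ − 7.312×10¹⁰ = 2.399×10¹¹ K⁴.
|P_net| = 0.30·5.67×10⁻⁸·4.536×10⁻⁵·2.399×10¹¹.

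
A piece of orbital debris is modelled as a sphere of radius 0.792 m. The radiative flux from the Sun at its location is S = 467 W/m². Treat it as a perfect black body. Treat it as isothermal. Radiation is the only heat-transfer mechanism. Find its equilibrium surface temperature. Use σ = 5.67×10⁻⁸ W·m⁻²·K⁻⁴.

At equilibrium, absorbed power = emitted power.
Absorbing cross-section = πr² = 1.971 m²; emitting surface = 4πr² = 7.882 m² (ratio 4).
S·A_cross = εσ·A_surf·T⁴  ⇒  T⁴ = S/(4σ).
T⁴ = 1.00·467/(4·5.67×10⁻⁸) = 2.059×10⁹ K⁴.
T = (2.059×10⁹)^(1/4).

T ≈ 213 K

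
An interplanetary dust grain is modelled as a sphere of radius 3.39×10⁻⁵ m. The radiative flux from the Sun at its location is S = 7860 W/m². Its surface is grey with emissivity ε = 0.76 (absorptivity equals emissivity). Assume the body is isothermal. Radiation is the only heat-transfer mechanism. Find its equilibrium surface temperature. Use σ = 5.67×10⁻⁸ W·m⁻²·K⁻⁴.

T ≈ 431 K

At equilibrium, absorbed power = emitted power.
Absorbing cross-section = πr² = 3.610×10⁻⁹ m²; emitting surface = 4πr² = 1.444×10⁻⁸ m² (ratio 4).
εS·A_cross = εσ·A_surf·T⁴  ⇒  T⁴ = S/(4σ)   (ε cancels).
T⁴ = 7860/(4·5.67×10⁻⁸) = 3.466×10¹⁰ K⁴.
T = (3.466×10¹⁰)^(1/4).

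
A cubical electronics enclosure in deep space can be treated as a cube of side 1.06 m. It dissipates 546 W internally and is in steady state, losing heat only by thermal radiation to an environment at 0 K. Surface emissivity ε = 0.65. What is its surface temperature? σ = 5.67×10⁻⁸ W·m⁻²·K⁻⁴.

Steady state: internal power = radiated power, P = εσA T⁴.
Radiating area A = 6L² = 6.742 m².
T⁴ = P/(εσA) = 546/(0.65·5.67×10⁻⁸·6.742) = 2.198×10⁹ K⁴.
T = (2.198×10⁹)^(1/4).

T ≈ 217 K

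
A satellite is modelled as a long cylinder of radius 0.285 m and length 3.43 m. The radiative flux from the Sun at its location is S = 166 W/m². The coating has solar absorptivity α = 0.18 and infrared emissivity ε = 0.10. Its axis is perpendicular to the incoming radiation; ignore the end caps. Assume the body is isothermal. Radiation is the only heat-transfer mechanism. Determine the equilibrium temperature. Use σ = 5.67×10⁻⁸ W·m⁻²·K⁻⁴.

T ≈ 202 K

At equilibrium, absorbed power = emitted power.
Absorbing cross-section = 2rL = 1.955 m²; emitting surface = 2πrL = 6.142 m² (ratio π).
αS·A_cross = εσ·A_surf·T⁴  ⇒  T⁴ = αS/(ε·πσ).
T⁴ = 0.180·166/(0.10·π·5.67×10⁻⁸) = 1.677×10⁹ K⁴.
T = (1.677×10⁹)^(1/4).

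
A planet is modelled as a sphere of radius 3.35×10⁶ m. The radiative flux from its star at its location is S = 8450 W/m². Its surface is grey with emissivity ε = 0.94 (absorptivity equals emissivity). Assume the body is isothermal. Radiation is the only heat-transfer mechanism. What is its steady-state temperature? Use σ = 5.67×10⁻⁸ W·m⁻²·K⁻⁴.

T ≈ 439 K

At equilibrium, absorbed power = emitted power.
Absorbing cross-section = πr² = 3.526×10¹³ m²; emitting surface = 4πr² = 1.410×10¹⁴ m² (ratio 4).
εS·A_cross = εσ·A_surf·T⁴  ⇒  T⁴ = S/(4σ)   (ε cancels).
T⁴ = 8450/(4·5.67×10⁻⁸) = 3.726×10¹⁰ K⁴.
T = (3.726×10¹⁰)^(1/4).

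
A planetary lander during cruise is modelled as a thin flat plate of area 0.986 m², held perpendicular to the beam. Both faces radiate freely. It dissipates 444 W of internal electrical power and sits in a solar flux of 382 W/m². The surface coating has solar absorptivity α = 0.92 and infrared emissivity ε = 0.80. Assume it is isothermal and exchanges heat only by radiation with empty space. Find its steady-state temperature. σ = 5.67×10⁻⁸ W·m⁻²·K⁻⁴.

T ≈ 307 K

At steady state, absorbed solar power + internal power = radiated power.
Absorbed: α·S·A_cross = 0.92·382·0.9860 = 346.5 W (cross-section A).
Total input = 346.5 + 444 = 790.5 W.
Radiated: εσ·A_surf·T⁴ with A_surf = 2A = 1.972 m².
T⁴ = 790.5/(0.80·5.67×10⁻⁸·1.972) = 8.838×10⁹ K⁴.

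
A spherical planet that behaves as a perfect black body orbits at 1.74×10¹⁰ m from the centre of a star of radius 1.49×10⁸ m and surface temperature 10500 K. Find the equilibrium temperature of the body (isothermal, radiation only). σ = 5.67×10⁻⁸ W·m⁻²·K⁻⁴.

The star's surface emits σT_*⁴; at distance d the flux is S = σT_*⁴(R_*/d)².
S = 5.67×10⁻⁸·(10500)⁴·(1.49×10⁸/1.74×10¹⁰)² = 50540 W/m².
For an isothermal sphere T⁴ = (1−a)S/(4σ) = 2.228×10¹¹ K⁴.

T ≈ 687 K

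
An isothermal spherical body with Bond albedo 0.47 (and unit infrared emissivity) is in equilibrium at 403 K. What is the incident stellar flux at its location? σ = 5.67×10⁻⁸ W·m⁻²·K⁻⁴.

(1−a)S·πr² = σ·4πr²·T⁴ ⇒ S = 4σT⁴/(1−a).
S = 4·5.67×10⁻⁸·2.638×10¹⁰/0.530.

S ≈ 11300 W/m²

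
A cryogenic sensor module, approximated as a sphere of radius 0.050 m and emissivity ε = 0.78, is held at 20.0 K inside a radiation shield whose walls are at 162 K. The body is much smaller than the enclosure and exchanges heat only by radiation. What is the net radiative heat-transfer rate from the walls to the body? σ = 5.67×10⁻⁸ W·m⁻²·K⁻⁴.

For a small grey body in a large enclosure: P_net = εσA(T_body⁴ − T_wall⁴).
A = 4πr² = 0.03142 m²; T_body⁴ − T_wall⁴ = 1.600×10⁵ − 6.887×10⁸ = -6.886×10⁸ K⁴.
|P_net| = 0.78·5.67×10⁻⁸·0.03142·6.886×10⁸.

P_net ≈ 0.957 W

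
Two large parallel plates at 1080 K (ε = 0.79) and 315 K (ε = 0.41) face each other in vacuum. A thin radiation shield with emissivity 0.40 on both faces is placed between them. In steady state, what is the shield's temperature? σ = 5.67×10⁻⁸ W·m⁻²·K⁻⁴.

In steady state the net flux on the hot side equals that on the cold side.
σ(T₁⁴−T_s⁴)/D₁ = σ(T_s⁴−T₂⁴)/D₂, with D₁ = 1/ε₁+1/ε_s−1 = 2.766, D₂ = 1/ε_s+1/ε₂−1 = 3.939.
Solve for T_s⁴: T_s⁴ = (D₂·T₁⁴ + D₁·T₂⁴)/(D₁+D₂) = 8.033×10¹¹ K⁴.

T_s ≈ 947 K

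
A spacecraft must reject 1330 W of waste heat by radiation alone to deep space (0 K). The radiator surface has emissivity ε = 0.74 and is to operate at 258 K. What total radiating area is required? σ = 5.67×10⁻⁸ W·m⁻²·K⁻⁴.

P = εσA T⁴ ⇒ A = P/(εσT⁴).
T⁴ = 4.431×10⁹ K⁴.
A = 1330/(0.74 × 5.67×10⁻⁸ × 4.431×10⁹).

A ≈ 7.15 m²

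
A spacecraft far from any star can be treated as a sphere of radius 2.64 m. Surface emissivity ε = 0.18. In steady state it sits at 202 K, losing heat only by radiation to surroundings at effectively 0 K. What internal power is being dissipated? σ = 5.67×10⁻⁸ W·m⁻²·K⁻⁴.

P ≈ 1490 W

Steady state: P = εσA T⁴.
A = 4πr² = 87.58 m²; T⁴ = (202)⁴ = 1.665×10⁹ K⁴.
P = 0.18 × 5.67×10⁻⁸ × 87.58 × 1.665×10⁹.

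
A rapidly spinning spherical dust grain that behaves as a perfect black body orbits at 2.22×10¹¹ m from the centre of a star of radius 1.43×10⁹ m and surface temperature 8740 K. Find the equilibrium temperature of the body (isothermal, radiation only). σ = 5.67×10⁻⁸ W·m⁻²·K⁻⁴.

The star's surface emits σT_*⁴; at distance d the flux is S = σT_*⁴(R_*/d)².
S = 5.67×10⁻⁸·(8740)⁴·(1.43×10⁹/2.22×10¹¹)² = 13730 W/m².
For an isothermal sphere T⁴ = (1−a)S/(4σ) = 6.053×10¹⁰ K⁴.

T ≈ 496 K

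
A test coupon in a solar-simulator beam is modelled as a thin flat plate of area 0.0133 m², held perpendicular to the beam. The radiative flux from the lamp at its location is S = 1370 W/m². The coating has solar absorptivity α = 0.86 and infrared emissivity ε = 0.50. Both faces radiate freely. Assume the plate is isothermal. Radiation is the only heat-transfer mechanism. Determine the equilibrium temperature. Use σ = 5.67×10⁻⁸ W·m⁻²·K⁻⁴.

At equilibrium, absorbed power = emitted power.
Absorbing cross-section = A = 0.01330 m²; emitting surface = 2A = 0.02660 m² (ratio 2).
αS·A_cross = εσ·A_surf·T⁴  ⇒  T⁴ = αS/(ε·2σ).
T⁴ = 0.860·1370/(0.50·2·5.67×10⁻⁸) = 2.078×10¹⁰ K⁴.
T = (2.078×10¹⁰)^(1/4).

T ≈ 380 K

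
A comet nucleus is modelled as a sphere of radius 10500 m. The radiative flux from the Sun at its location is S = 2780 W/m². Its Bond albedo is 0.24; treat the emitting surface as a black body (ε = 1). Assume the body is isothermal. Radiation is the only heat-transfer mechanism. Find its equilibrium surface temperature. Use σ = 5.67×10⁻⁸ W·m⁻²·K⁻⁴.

T ≈ 311 K

At equilibrium, absorbed power = emitted power.
Absorbing cross-section = πr² = 3.464×10⁸ m²; emitting surface = 4πr² = 1.385×10⁹ m² (ratio 4).
(1−a)S·A_cross = εσ·A_surf·T⁴  ⇒  T⁴ = (1−a)S/(4σ).
T⁴ = 0.760·2780/(4·5.67×10⁻⁸) = 9.316×10⁹ K⁴.
T = (9.316×10⁹)^(1/4).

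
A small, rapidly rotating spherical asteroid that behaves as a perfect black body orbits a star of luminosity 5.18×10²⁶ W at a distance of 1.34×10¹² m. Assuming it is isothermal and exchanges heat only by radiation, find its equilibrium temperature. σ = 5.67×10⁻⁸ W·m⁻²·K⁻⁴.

First find the stellar flux at distance d: S = L/(4πd²) = 5.18×10²⁶/(4π·(1.34×10¹²)²) = 22.96 W/m².
For an isothermal sphere, absorbed (1−a)S·πr² = emitted σ·4πr²·T⁴, so T⁴ = (1−a)S/(4σ).
T⁴ = 1.00·22.96/(4·5.67×10⁻⁸) = 1.012×10⁸ K⁴.

T ≈ 100 K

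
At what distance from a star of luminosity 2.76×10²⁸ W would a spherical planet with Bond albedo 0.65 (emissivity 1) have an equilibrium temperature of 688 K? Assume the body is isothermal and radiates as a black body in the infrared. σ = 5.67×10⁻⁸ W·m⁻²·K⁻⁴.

d ≈ 1.23×10¹¹ m

For an isothermal black-emitting sphere, (1−a)S·πr² = σ·4πr²·T⁴ ⇒ S = 4σT⁴/(1−a).
S = 4·5.67×10⁻⁸·(688)⁴/0.350 = 1.452×10⁵ W/m².
Flux falls as S = L/(4πd²), so d = √(L/(4πS)) = √(2.76×10²⁸/(4π·1.452×10⁵)).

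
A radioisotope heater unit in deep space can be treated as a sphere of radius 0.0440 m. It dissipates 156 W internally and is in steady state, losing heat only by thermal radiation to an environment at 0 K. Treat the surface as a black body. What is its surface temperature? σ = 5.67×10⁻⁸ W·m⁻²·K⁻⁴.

Steady state: internal power = radiated power, P = εσA T⁴.
Radiating area A = 4πr² = 0.02433 m².
T⁴ = P/(εσA) = 156/(1.0·5.67×10⁻⁸·0.02433) = 1.131×10¹¹ K⁴.
T = (1.131×10¹¹)^(1/4).

T ≈ 580 K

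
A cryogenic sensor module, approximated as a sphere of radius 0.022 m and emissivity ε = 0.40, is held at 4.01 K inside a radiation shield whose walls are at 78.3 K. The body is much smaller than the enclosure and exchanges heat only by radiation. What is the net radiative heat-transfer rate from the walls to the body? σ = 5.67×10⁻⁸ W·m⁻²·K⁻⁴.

For a small grey body in a large enclosure: P_net = εσA(T_body⁴ − T_wall⁴).
A = 4πr² = 0.006082 m²; T_body⁴ − T_wall⁴ = 258.6 − 3.759×10⁷ = -3.759×10⁷ K⁴.
|P_net| = 0.40·5.67×10⁻⁸·0.006082·3.759×10⁷.

P_net ≈ 0.00518 W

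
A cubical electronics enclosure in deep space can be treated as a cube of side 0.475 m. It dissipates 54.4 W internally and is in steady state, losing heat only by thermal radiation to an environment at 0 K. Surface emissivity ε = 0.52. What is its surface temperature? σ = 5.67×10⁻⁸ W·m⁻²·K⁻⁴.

T ≈ 192 K

Steady state: internal power = radiated power, P = εσA T⁴.
Radiating area A = 6L² = 1.354 m².
T⁴ = P/(εσA) = 54.4/(0.52·5.67×10⁻⁸·1.354) = 1.363×10⁹ K⁴.
T = (1.363×10⁹)^(1/4).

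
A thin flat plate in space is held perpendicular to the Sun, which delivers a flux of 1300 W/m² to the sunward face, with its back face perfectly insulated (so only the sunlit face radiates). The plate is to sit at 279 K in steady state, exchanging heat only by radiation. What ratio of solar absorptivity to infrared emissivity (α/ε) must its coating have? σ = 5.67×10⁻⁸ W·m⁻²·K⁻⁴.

α/ε ≈ 0.264

Balance: αS·A = εσ·1A·T⁴ ⇒ α/ε = σT⁴/S.
α/ε = 5.67×10⁻⁸·(279)⁴/1300 = 5.67×10⁻⁸·6.059×10⁹/1300.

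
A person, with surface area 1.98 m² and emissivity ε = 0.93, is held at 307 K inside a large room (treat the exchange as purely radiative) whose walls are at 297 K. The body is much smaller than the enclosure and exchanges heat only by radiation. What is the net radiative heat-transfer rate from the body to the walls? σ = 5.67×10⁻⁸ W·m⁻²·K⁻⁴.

For a small grey body in a large enclosure: P_net = εσA(T_body⁴ − T_wall⁴).
A = 1.98 m²; T_body⁴ − T_wall⁴ = 8.883×10⁹ − 7.781×10⁹ = 1.102×10⁹ K⁴.
|P_net| = 0.93·5.67×10⁻⁸·1.980·1.102×10⁹.

P_net ≈ 115 W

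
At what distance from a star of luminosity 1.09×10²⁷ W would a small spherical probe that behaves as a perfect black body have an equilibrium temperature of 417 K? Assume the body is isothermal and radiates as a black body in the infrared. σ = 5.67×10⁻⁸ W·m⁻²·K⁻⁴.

For an isothermal black-emitting sphere, (1−a)S·πr² = σ·4πr²·T⁴ ⇒ S = 4σT⁴/(1−a).
S = 4·5.67×10⁻⁸·(417)⁴/1.00 = 6858 W/m².
Flux falls as S = L/(4πd²), so d = √(L/(4πS)) = √(1.09×10²⁷/(4π·6858)).

d ≈ 1.12×10¹¹ m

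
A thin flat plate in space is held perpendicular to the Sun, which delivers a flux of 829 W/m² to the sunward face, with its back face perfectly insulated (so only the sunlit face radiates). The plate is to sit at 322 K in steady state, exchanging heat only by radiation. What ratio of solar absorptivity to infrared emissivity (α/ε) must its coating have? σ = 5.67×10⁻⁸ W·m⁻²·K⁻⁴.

α/ε ≈ 0.735

Balance: αS·A = εσ·1A·T⁴ ⇒ α/ε = σT⁴/S.
α/ε = 5.67×10⁻⁸·(322)⁴/829 = 5.67×10⁻⁸·1.075×10¹⁰/829.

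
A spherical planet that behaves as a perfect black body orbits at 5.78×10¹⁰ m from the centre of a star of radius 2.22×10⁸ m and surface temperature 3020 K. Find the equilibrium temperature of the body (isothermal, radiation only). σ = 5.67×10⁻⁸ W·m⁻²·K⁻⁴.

T ≈ 132 K

The star's surface emits σT_*⁴; at distance d the flux is S = σT_*⁴(R_*/d)².
S = 5.67×10⁻⁸·(3020)⁴·(2.22×10⁸/5.78×10¹⁰)² = 69.58 W/m².
For an isothermal sphere T⁴ = (1−a)S/(4σ) = 3.068×10⁸ K⁴.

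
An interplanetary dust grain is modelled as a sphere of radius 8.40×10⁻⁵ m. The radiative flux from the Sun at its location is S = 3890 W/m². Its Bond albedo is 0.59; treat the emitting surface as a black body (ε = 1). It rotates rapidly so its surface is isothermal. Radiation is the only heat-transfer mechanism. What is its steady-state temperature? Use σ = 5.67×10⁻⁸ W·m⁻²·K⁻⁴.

At equilibrium, absorbed power = emitted power.
Absorbing cross-section = πr² = 2.217×10⁻⁸ m²; emitting surface = 4πr² = 8.867×10⁻⁸ m² (ratio 4).
(1−a)S·A_cross = εσ·A_surf·T⁴  ⇒  T⁴ = (1−a)S/(4σ).
T⁴ = 0.410·3890/(4·5.67×10⁻⁸) = 7.032×10⁹ K⁴.
T = (7.032×10⁹)^(1/4).

T ≈ 290 K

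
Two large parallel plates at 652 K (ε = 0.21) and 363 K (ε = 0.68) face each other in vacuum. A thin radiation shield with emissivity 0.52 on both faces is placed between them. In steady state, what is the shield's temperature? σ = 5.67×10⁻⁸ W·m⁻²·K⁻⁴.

T_s ≈ 506 K

In steady state the net flux on the hot side equals that on the cold side.
σ(T₁⁴−T_s⁴)/D₁ = σ(T_s⁴−T₂⁴)/D₂, with D₁ = 1/ε₁+1/ε_s−1 = 5.685, D₂ = 1/ε_s+1/ε₂−1 = 2.394.
Solve for T_s⁴: T_s⁴ = (D₂·T₁⁴ + D₁·T₂⁴)/(D₁+D₂) = 6.576×10¹⁰ K⁴.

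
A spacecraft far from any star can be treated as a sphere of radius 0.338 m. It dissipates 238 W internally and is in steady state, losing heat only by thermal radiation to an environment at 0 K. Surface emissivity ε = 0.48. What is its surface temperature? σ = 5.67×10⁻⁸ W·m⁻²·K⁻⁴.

T ≈ 279 K

Steady state: internal power = radiated power, P = εσA T⁴.
Radiating area A = 4πr² = 1.436 m².
T⁴ = P/(εσA) = 238/(0.48·5.67×10⁻⁸·1.436) = 6.091×10⁹ K⁴.
T = (6.091×10⁹)^(1/4).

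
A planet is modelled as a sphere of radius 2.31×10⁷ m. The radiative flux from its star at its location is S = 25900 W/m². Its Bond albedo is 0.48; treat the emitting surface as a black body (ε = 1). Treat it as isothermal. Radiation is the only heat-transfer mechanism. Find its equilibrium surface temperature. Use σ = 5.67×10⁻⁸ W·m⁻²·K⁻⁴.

At equilibrium, absorbed power = emitted power.
Absorbing cross-section = πr² = 1.676×10¹⁵ m²; emitting surface = 4πr² = 6.706×10¹⁵ m² (ratio 4).
(1−a)S·A_cross = εσ·A_surf·T⁴  ⇒  T⁴ = (1−a)S/(4σ).
T⁴ = 0.520·25900/(4·5.67×10⁻⁸) = 5.938×10¹⁰ K⁴.
T = (5.938×10¹⁰)^(1/4).

T ≈ 494 K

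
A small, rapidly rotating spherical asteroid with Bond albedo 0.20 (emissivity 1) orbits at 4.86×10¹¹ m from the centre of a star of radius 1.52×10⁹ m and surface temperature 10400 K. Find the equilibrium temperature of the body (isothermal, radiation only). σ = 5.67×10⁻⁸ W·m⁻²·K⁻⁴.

The star's surface emits σT_*⁴; at distance d the flux is S = σT_*⁴(R_*/d)².
S = 5.67×10⁻⁸·(10400)⁴·(1.52×10⁹/4.86×10¹¹)² = 6488 W/m².
For an isothermal sphere T⁴ = (1−a)S/(4σ) = 2.289×10¹⁰ K⁴.

T ≈ 389 K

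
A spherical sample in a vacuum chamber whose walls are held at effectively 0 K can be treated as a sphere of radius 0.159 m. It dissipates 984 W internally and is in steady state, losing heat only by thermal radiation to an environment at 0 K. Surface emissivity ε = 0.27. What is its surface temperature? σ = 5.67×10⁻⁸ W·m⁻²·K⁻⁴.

T ≈ 671 K

Steady state: internal power = radiated power, P = εσA T⁴.
Radiating area A = 4πr² = 0.3177 m².
T⁴ = P/(εσA) = 984/(0.27·5.67×10⁻⁸·0.3177) = 2.023×10¹¹ K⁴.
T = (2.023×10¹¹)^(1/4).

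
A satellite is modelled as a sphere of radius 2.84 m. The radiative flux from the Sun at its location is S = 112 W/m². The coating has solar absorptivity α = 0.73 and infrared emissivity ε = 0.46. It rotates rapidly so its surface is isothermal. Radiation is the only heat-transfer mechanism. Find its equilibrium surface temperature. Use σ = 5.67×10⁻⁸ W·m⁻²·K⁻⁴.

At equilibrium, absorbed power = emitted power.
Absorbing cross-section = πr² = 25.34 m²; emitting surface = 4πr² = 101.4 m² (ratio 4).
αS·A_cross = εσ·A_surf·T⁴  ⇒  T⁴ = αS/(ε·4σ).
T⁴ = 0.730·112/(0.46·4·5.67×10⁻⁸) = 7.837×10⁸ K⁴.
T = (7.837×10⁸)^(1/4).

T ≈ 167 K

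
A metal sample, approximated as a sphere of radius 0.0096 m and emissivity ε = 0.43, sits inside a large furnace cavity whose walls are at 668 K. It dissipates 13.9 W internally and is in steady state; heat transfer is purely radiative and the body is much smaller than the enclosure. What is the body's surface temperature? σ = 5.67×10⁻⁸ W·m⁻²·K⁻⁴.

For a small grey body in a large enclosure, net radiated power = εσA(T⁴ − T_w⁴).
Steady state: P = εσA(T⁴ − T_w⁴) with A = 4πr² = 0.001158 m².
T⁴ = P/(εσA) + T_w⁴ = 13.9/(0.43·5.67×10⁻⁸·0.001158) + (668)⁴
    = 4.923×10¹¹ + 1.991×10¹¹ = 6.914×10¹¹ K⁴.

T ≈ 912 K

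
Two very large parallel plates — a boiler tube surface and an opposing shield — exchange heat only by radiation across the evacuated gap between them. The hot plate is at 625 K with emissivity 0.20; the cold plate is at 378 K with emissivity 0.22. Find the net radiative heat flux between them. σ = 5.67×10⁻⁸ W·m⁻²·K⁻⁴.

q ≈ 877 W/m²

For two infinite grey parallel plates, q = σ(T₁⁴ − T₂⁴)/(1/ε₁ + 1/ε₂ − 1).
T₁⁴ − T₂⁴ = 1.526×10¹¹ − 2.042×10¹⁰ = 1.322×10¹¹ K⁴.
1/ε₁ + 1/ε₂ − 1 = 5.000 + 4.545 − 1 = 8.545.
q = 5.67×10⁻⁸ × 1.322×10¹¹ / 8.545.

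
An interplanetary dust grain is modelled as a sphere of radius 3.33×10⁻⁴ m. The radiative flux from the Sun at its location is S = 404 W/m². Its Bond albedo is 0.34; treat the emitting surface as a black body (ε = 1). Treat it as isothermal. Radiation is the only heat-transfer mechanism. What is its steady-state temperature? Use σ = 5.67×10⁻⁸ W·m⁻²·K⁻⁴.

At equilibrium, absorbed power = emitted power.
Absorbing cross-section = πr² = 3.484×10⁻⁷ m²; emitting surface = 4πr² = 1.393×10⁻⁶ m² (ratio 4).
(1−a)S·A_cross = εσ·A_surf·T⁴  ⇒  T⁴ = (1−a)S/(4σ).
T⁴ = 0.660·404/(4·5.67×10⁻⁸) = 1.176×10⁹ K⁴.
T = (1.176×10⁹)^(1/4).

T ≈ 185 K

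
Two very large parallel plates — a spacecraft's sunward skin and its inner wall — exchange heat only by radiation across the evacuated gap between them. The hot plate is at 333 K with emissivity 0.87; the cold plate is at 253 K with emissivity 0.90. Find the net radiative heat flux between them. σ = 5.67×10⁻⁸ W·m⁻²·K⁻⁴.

For two infinite grey parallel plates, q = σ(T₁⁴ − T₂⁴)/(1/ε₁ + 1/ε₂ − 1).
T₁⁴ − T₂⁴ = 1.230×10¹⁰ − 4.097×10⁹ = 8.199×10⁹ K⁴.
1/ε₁ + 1/ε₂ − 1 = 1.149 + 1.111 − 1 = 1.261.
q = 5.67×10⁻⁸ × 8.199×10⁹ / 1.261.

q ≈ 369 W/m²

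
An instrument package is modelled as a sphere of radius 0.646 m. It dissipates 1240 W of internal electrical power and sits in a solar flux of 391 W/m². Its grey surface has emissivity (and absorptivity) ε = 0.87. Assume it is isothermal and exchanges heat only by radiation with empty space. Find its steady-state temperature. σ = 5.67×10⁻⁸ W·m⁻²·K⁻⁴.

T ≈ 284 K

At steady state, absorbed solar power + internal power = radiated power.
Absorbed: α·S·A_cross = 0.87·391·1.311 = 446.0 W (cross-section πr²).
Total input = 446.0 + 1240 = 1686 W.
Radiated: εσ·A_surf·T⁴ with A_surf = 4πr² = 5.244 m².
T⁴ = 1686/(0.87·5.67×10⁻⁸·5.244) = 6.517×10⁹ K⁴.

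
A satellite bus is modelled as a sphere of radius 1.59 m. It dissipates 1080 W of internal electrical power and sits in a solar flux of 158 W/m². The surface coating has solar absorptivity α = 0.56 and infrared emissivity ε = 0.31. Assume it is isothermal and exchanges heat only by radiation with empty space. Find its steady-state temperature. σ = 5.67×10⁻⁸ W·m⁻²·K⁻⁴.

At steady state, absorbed solar power + internal power = radiated power.
Absorbed: α·S·A_cross = 0.56·158·7.942 = 702.7 W (cross-section πr²).
Total input = 702.7 + 1080 = 1783 W.
Radiated: εσ·A_surf·T⁴ with A_surf = 4πr² = 31.77 m².
T⁴ = 1783/(0.31·5.67×10⁻⁸·31.77) = 3.193×10⁹ K⁴.

T ≈ 238 K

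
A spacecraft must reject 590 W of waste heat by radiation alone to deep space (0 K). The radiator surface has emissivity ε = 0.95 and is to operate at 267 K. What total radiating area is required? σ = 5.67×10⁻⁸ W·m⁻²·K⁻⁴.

P = εσA T⁴ ⇒ A = P/(εσT⁴).
T⁴ = 5.082×10⁹ K⁴.
A = 590/(0.95 × 5.67×10⁻⁸ × 5.082×10⁹).

A ≈ 2.16 m²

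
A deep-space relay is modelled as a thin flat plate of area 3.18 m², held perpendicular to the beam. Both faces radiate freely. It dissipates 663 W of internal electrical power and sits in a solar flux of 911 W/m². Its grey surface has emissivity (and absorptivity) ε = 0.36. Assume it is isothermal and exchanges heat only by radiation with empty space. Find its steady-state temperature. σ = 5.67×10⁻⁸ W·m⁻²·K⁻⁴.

At steady state, absorbed solar power + internal power = radiated power.
Absorbed: α·S·A_cross = 0.36·911·3.180 = 1043 W (cross-section A).
Total input = 1043 + 663 = 1706 W.
Radiated: εσ·A_surf·T⁴ with A_surf = 2A = 6.360 m².
T⁴ = 1706/(0.36·5.67×10⁻⁸·6.360) = 1.314×10¹⁰ K⁴.

T ≈ 339 K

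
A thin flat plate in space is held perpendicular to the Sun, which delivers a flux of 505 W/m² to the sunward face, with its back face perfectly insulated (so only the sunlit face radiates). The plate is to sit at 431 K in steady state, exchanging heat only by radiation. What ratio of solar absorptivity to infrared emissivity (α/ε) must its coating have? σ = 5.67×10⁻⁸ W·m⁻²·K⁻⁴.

α/ε ≈ 3.87

Balance: αS·A = εσ·1A·T⁴ ⇒ α/ε = σT⁴/S.
α/ε = 5.67×10⁻⁸·(431)⁴/505 = 5.67×10⁻⁸·3.451×10¹⁰/505.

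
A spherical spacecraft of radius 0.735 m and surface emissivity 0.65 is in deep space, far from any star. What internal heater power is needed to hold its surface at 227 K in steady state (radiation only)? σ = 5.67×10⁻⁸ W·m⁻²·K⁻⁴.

P = εσ·4πr²·T⁴.
4πr² = 6.789 m²; T⁴ = 2.655×10⁹ K⁴.
P = 0.65·5.67×10⁻⁸·6.789·2.655×10⁹.

P ≈ 664 W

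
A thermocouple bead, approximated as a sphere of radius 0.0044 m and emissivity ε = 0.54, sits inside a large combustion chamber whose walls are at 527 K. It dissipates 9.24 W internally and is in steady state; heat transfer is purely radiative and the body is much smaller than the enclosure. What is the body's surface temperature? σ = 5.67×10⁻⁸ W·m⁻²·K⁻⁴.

For a small grey body in a large enclosure, net radiated power = εσA(T⁴ − T_w⁴).
Steady state: P = εσA(T⁴ − T_w⁴) with A = 4πr² = 2.433×10⁻⁴ m².
T⁴ = P/(εσA) + T_w⁴ = 9.24/(0.54·5.67×10⁻⁸·2.433×10⁻⁴) + (527)⁴
    = 1.240×10¹² + 7.713×10¹⁰ = 1.318×10¹² K⁴.

T ≈ 1070 K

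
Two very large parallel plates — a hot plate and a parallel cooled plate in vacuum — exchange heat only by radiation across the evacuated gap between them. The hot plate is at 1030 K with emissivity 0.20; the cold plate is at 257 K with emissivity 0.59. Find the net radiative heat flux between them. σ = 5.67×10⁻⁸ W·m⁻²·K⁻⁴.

q ≈ 11200 W/m²

For two infinite grey parallel plates, q = σ(T₁⁴ − T₂⁴)/(1/ε₁ + 1/ε₂ − 1).
T₁⁴ − T₂⁴ = 1.126×10¹² − 4.362×10⁹ = 1.121×10¹² K⁴.
1/ε₁ + 1/ε₂ − 1 = 5.000 + 1.695 − 1 = 5.695.
q = 5.67×10⁻⁸ × 1.121×10¹² / 5.695.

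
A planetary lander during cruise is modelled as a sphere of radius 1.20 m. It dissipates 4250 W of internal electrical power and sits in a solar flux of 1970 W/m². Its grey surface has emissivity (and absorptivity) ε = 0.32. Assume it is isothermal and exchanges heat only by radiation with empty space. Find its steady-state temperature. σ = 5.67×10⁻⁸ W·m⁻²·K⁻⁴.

At steady state, absorbed solar power + internal power = radiated power.
Absorbed: α·S·A_cross = 0.32·1970·4.524 = 2852 W (cross-section πr²).
Total input = 2852 + 4250 = 7102 W.
Radiated: εσ·A_surf·T⁴ with A_surf = 4πr² = 18.10 m².
T⁴ = 7102/(0.32·5.67×10⁻⁸·18.10) = 2.163×10¹⁰ K⁴.

T ≈ 384 K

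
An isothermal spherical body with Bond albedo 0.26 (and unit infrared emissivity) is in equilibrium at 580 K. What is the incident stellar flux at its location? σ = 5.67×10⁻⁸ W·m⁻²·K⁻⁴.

S ≈ 34700 W/m²

(1−a)S·πr² = σ·4πr²·T⁴ ⇒ S = 4σT⁴/(1−a).
S = 4·5.67×10⁻⁸·1.132×10¹¹/0.740.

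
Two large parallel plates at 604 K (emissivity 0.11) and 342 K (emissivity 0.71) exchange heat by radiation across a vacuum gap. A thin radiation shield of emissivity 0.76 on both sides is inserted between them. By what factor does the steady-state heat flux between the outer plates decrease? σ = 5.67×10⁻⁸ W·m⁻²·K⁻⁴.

factor ≈ 1.17

Without shield: q₀ = σΔ(T⁴)/(1/ε₁+1/ε₂−1) with denominator 9.499.
With shield the two gaps are in series; the resistances add: (1/ε₁+1/ε_s−1)+(1/ε_s+1/ε₂−1) = 9.407+1.724 = 11.13.
Heat-flux ratio q₀/q = 11.13/9.499.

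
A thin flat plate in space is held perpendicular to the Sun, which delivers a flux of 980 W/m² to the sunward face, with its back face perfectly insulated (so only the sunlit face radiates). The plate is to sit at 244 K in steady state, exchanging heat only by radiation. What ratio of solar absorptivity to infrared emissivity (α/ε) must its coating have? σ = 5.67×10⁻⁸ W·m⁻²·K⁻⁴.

α/ε ≈ 0.205

Balance: αS·A = εσ·1A·T⁴ ⇒ α/ε = σT⁴/S.
α/ε = 5.67×10⁻⁸·(244)⁴/980 = 5.67×10⁻⁸·3.545×10⁹/980.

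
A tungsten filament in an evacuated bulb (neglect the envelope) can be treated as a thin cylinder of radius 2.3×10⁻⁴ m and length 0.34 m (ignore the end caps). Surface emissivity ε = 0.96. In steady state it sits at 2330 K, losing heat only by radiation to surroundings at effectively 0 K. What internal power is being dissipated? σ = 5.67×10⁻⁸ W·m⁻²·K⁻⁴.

P ≈ 788 W

Steady state: P = εσA T⁴.
A = 2πrL = 4.913×10⁻⁴ m²; T⁴ = (2330)⁴ = 2.947×10¹³ K⁴.
P = 0.96 × 5.67×10⁻⁸ × 4.913×10⁻⁴ × 2.947×10¹³.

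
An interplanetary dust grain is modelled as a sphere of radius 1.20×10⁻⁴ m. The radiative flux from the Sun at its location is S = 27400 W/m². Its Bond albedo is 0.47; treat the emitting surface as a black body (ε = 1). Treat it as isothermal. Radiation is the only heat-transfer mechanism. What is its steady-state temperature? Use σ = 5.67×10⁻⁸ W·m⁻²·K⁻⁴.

At equilibrium, absorbed power = emitted power.
Absorbing cross-section = πr² = 4.524×10⁻⁸ m²; emitting surface = 4πr² = 1.810×10⁻⁷ m² (ratio 4).
(1−a)S·A_cross = εσ·A_surf·T⁴  ⇒  T⁴ = (1−a)S/(4σ).
T⁴ = 0.530·27400/(4·5.67×10⁻⁸) = 6.403×10¹⁰ K⁴.
T = (6.403×10¹⁰)^(1/4).

T ≈ 503 K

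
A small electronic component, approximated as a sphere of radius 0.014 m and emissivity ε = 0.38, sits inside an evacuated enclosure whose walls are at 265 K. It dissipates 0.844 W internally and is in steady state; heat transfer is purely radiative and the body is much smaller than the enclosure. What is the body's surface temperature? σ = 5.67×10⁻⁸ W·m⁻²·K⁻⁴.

For a small grey body in a large enclosure, net radiated power = εσA(T⁴ − T_w⁴).
Steady state: P = εσA(T⁴ − T_w⁴) with A = 4πr² = 0.002463 m².
T⁴ = P/(εσA) + T_w⁴ = 0.844/(0.38·5.67×10⁻⁸·0.002463) + (265)⁴
    = 1.590×10¹⁰ + 4.932×10⁹ = 2.084×10¹⁰ K⁴.

T ≈ 380 K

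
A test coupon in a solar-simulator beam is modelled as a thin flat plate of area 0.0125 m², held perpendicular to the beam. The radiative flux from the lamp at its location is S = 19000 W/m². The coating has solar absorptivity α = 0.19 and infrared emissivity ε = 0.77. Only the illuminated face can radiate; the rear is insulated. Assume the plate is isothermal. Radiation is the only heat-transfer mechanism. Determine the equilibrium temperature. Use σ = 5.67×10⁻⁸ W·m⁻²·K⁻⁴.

T ≈ 536 K

At equilibrium, absorbed power = emitted power.
Absorbing cross-section = A = 0.01250 m²; emitting surface = A = 0.01250 m² (ratio 1).
αS·A_cross = εσ·A_surf·T⁴  ⇒  T⁴ = αS/(ε·1σ).
T⁴ = 0.190·19000/(0.77·1·5.67×10⁻⁸) = 8.269×10¹⁰ K⁴.
T = (8.269×10¹⁰)^(1/4).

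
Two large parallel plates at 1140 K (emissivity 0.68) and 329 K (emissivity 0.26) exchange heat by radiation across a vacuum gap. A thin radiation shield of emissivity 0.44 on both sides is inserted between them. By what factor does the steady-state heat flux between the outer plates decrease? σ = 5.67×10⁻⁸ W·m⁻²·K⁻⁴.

Without shield: q₀ = σΔ(T⁴)/(1/ε₁+1/ε₂−1) with denominator 4.317.
With shield the two gaps are in series; the resistances add: (1/ε₁+1/ε_s−1)+(1/ε_s+1/ε₂−1) = 2.743+5.119 = 7.862.
Heat-flux ratio q₀/q = 7.862/4.317.

factor ≈ 1.82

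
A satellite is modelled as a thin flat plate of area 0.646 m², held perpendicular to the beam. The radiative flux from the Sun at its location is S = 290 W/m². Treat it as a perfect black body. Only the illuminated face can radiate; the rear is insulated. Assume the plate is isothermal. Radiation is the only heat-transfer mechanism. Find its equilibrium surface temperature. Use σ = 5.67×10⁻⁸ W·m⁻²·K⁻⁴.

T ≈ 267 K

At equilibrium, absorbed power = emitted power.
Absorbing cross-section = A = 0.6460 m²; emitting surface = A = 0.6460 m² (ratio 1).
S·A_cross = εσ·A_surf·T⁴  ⇒  T⁴ = S/(1σ).
T⁴ = 1.00·290/(1·5.67×10⁻⁸) = 5.115×10⁹ K⁴.
T = (5.115×10⁹)^(1/4).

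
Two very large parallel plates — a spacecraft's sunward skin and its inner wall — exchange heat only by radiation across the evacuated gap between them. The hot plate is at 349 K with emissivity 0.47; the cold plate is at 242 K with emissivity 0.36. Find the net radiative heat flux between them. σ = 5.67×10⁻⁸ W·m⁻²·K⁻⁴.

q ≈ 166 W/m²

For two infinite grey parallel plates, q = σ(T₁⁴ − T₂⁴)/(1/ε₁ + 1/ε₂ − 1).
T₁⁴ − T₂⁴ = 1.484×10¹⁰ − 3.430×10⁹ = 1.141×10¹⁰ K⁴.
1/ε₁ + 1/ε₂ − 1 = 2.128 + 2.778 − 1 = 3.905.
q = 5.67×10⁻⁸ × 1.141×10¹⁰ / 3.905.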